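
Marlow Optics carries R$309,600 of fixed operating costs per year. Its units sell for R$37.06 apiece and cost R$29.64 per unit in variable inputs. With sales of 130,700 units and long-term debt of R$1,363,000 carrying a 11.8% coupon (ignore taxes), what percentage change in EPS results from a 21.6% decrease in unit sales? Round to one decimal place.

-41.9%

Contribution at this volume is 130,700 × R$7.42 = R$969,794.00.
Subtracting fixed costs: EBIT = R$969,794.00 − R$309,600 = R$660,194.00.
After interest of R$160,834.00, pre-tax earnings = R$499,360.00.
DCL = total CM / (EBIT − I) = R$969,794.00 / R$499,360.00 = 1.9421.
EPS therefore changes by 1.9421 × (-21.6%) = -41.9%.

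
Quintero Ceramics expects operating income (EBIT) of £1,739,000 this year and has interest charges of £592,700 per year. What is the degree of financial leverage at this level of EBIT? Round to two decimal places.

Interest = £592,700.00.
DFL = EBIT ÷ (EBIT − I) = £1,739,000 ÷ (£1,739,000 − £592,700.00) = £1,739,000 ÷ £1,146,300.00 = 1.5171.

1.52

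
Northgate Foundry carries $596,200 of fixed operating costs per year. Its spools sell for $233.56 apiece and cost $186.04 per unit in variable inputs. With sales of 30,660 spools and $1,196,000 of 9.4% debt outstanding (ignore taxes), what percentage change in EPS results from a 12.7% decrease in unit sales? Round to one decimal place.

-24.7%

Contribution at this volume is 30,660 × $47.52 = $1,456,963.20.
Operating income = contribution − fixed costs = $1,456,963.20 − $596,200 = $860,763.20.
Interest = $112,424.00, so EBIT − I = $748,339.20.
Degree of combined leverage = contribution ÷ (EBIT − I) = $1,456,963.20 ÷ $748,339.20 = 1.9469.
EPS therefore changes by 1.9469 × (-12.7%) = -24.7%.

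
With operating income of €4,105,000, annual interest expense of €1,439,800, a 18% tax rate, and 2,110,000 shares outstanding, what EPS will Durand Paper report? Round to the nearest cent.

€1.04

Pre-tax income = €4,105,000 − €1,439,800.00 = €2,665,200.00.
After tax at 18%: net income = €2,665,200.00 × 0.82 = €2,185,464.00.
Per share: €2,185,464.00 / 2,110,000 shares = €1.04.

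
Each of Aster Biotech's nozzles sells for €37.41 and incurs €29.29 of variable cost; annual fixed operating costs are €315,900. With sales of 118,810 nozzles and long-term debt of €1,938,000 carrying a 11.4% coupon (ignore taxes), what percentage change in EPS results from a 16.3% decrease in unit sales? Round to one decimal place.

-36.7%

Contribution at this volume is 118,810 × €8.12 = €964,737.20.
Operating income = contribution − fixed costs = €964,737.20 − €315,900 = €648,837.20.
After interest of €220,932.00, pre-tax earnings = €427,905.20.
DCL = total CM / (EBIT − I) = €964,737.20 / €427,905.20 = 2.2546.
EPS therefore changes by 2.2546 × (-16.3%) = -36.7%.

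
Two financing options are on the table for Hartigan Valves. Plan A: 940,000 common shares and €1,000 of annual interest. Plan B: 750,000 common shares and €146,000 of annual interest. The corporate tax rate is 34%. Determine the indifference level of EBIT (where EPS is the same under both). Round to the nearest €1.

Set EPS_A = EPS_B: (EBIT − €1,000)(1 − 0.34) ÷ 940,000 = (EBIT − €146,000)(1 − 0.34) ÷ 750,000.
Cancelling (1 − t) and cross-multiplying: 750,000·(EBIT − 1,000) = 940,000·(EBIT − 146,000).
Solving, EBIT = (146,000·940,000 − 1,000·750,000) / (940,000 − 750,000) = 136,490,000,000 / 190,000 = 718,368.42.

€718,368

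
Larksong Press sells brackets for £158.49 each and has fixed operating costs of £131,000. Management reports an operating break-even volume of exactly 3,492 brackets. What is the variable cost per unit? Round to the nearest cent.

Contribution per unit must be FC / Q = £131,000 / 3,492 = £37.5143.
Hence VC = price − CM = £158.49 − £37.5143 = £120.98.

£120.98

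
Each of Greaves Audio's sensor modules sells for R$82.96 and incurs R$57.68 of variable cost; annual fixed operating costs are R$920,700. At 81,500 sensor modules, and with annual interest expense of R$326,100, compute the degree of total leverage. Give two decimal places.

2.53

Total contribution margin = 81,500 × R$25.28 = R$2,060,320.00.
Operating income = contribution − fixed costs = R$2,060,320.00 − R$920,700 = R$1,139,620.00. Interest = R$326,100.00.
DOL = R$2,060,320.00 ÷ R$1,139,620.00 = 1.8079; DFL = R$1,139,620.00 ÷ R$813,520.00 = 1.4009.
Combined leverage = 1.8079 × 1.4009 = 2.5327.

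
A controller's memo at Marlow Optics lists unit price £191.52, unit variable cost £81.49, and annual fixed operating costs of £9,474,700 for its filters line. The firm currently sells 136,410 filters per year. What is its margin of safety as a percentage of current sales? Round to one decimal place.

36.9%

Each unit contributes £191.52 − £81.49 = £110.03. Break-even units = £9,474,700 ÷ £110.03 = 86,110.15; break-even revenue = 86,110.15 × £191.52 = £16,491,816.27.
Current sales = 136,410 × £191.52 = £26,125,243.20.
Margin of safety = (£26,125,243.20 − £16,491,816.27) ÷ £26,125,243.20 = 36.9%.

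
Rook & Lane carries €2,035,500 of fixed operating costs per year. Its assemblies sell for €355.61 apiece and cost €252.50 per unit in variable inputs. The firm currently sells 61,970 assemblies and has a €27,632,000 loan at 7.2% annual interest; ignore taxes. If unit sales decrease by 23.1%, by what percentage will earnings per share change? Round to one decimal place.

-62.4%

Total contribution margin = 61,970 × €103.11 = €6,389,726.70.
Subtracting fixed costs: EBIT = €6,389,726.70 − €2,035,500 = €4,354,226.70.
Interest = €1,989,504.00, so EBIT − I = €2,364,722.70.
Degree of combined leverage = contribution ÷ (EBIT − I) = €6,389,726.70 ÷ €2,364,722.70 = 2.7021.
EPS therefore changes by 2.7021 × (-23.1%) = -62.4%.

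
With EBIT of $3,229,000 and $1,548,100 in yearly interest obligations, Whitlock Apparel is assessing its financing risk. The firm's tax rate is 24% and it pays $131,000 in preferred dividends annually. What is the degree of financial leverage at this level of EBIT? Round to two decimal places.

2.14

Interest = $1,548,100.00.
Pre-tax preferred-dividend burden = $131,000 ÷ (1 − 0.24) = $172,368.42.
DFL = EBIT ÷ [EBIT − I − D_p/(1−t)] = $3,229,000 ÷ [$3,229,000 − $1,548,100.00 − $172,368.42] = $3,229,000 ÷ $1,508,531.58 = 2.1405.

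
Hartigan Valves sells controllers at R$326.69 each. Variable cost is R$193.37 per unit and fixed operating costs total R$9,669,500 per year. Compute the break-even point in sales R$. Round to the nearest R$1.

CM per unit = R$326.69 − R$193.37 = R$133.32; CM ratio = R$133.32 / R$326.69 = 0.4081.
Break-even sales = FC ÷ CM ratio = R$9,669,500 × R$326.69 / R$133.32 = R$23,694,337.

R$23,694,337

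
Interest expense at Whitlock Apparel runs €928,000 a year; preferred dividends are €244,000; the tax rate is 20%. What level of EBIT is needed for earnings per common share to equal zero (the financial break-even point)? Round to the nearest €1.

€1,233,000

Grossing the preferred dividend up to pre-tax terms: €244,000 / (1 − 0.20) = €305,000.00.
EPS = 0 when EBIT covers interest plus the pre-tax preferred burden: €928,000 + €305,000.00 = €1,233,000.00.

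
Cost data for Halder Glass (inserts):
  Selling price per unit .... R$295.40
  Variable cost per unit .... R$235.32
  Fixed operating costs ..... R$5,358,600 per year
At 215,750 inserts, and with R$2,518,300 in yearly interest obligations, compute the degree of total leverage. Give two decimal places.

Contribution at this volume is 215,750 × R$60.08 = R$12,962,260.00.
EBIT = R$12,962,260.00 − R$5,358,600 = R$7,603,660.00. Interest = R$2,518,300.00, so EBIT − I = R$5,085,360.00.
DCL = contribution ÷ (EBIT − I) = R$12,962,260.00 ÷ R$5,085,360.00 = 2.5489.

2.55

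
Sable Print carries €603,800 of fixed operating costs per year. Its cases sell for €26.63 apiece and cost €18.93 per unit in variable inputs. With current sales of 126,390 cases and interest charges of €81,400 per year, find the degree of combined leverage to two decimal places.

3.38

Total contribution margin = 126,390 × €7.70 = €973,203.00.
Operating income = contribution − fixed costs = €973,203.00 − €603,800 = €369,403.00. Interest = €81,400.00, so EBIT − I = €288,003.00.
DCL = contribution ÷ (EBIT − I) = €973,203.00 ÷ €288,003.00 = 3.3791.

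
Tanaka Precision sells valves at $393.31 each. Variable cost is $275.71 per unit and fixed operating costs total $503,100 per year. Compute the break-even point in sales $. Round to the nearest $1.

$1,682,604

Contribution margin per unit = $393.31 − $275.71 = $117.60, a CM ratio of $117.60 ÷ $393.31 = 0.2990.
Break-even sales = FC ÷ CM ratio = $503,100 × $393.31 / $117.60 = $1,682,604.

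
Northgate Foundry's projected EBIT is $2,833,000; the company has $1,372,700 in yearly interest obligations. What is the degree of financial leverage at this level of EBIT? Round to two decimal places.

1.94

Interest = $1,372,700.00.
Degree of financial leverage = EBIT / (EBIT − interest) = $2,833,000 / $1,460,300.00 = 1.9400.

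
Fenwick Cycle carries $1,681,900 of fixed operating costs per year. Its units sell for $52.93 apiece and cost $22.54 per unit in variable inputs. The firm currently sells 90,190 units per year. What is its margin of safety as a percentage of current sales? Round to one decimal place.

Contribution margin per unit = $52.93 − $22.54 = $30.39. Break-even units = $1,681,900 ÷ $30.39 = 55,343.86; break-even revenue = 55,343.86 × $52.93 = $2,929,350.67.
Current sales = 90,190 × $52.93 = $4,773,756.70.
Margin of safety = ($4,773,756.70 − $2,929,350.67) ÷ $4,773,756.70 = 38.6%.

38.6%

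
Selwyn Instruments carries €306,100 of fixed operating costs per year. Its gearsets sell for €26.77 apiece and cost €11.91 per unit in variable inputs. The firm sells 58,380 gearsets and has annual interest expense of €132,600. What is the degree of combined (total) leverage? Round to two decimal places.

Contribution at this volume is 58,380 × €14.86 = €867,526.80.
Subtracting fixed costs: EBIT = €867,526.80 − €306,100 = €561,426.80. Interest = €132,600.00.
DOL = €867,526.80 ÷ €561,426.80 = 1.5452; DFL = €561,426.80 ÷ €428,826.80 = 1.3092.
DCL = DOL × DFL = 1.5452 × 1.3092 = 2.0230.

2.02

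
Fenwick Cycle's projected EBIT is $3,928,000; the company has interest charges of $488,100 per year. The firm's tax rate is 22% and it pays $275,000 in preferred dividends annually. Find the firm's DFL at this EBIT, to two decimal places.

Interest = $488,100.00.
Preferred dividends grossed up pre-tax: $275,000 / (1 − 0.22) = $352,564.10.
DFL = EBIT ÷ [EBIT − I − D_p/(1−t)] = $3,928,000 ÷ [$3,928,000 − $488,100.00 − $352,564.10] = $3,928,000 ÷ $3,087,335.90 = 1.2723.

1.27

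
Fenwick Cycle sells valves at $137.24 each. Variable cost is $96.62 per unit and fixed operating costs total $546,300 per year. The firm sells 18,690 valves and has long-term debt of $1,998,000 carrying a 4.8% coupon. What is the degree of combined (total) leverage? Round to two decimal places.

At 18,690 units, contribution = 18,690 × $40.62 = $759,187.80.
Operating income = contribution − fixed costs = $759,187.80 − $546,300 = $212,887.80. Interest = $95,904.00, so EBIT − I = $116,983.80.
Degree of total leverage = total CM / (EBIT − interest) = $759,187.80 / $116,983.80 = 6.4897.

6.49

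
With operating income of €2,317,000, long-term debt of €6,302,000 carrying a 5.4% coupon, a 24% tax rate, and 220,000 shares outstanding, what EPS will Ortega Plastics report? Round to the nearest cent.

€6.83

Interest = €340,308.00, so EBT = €2,317,000 − €340,308.00 = €1,976,692.00.
Net income = €1,976,692.00 × (1 − 0.24) = €1,502,285.92.
EPS = €1,502,285.92 ÷ 220,000 = €6.83.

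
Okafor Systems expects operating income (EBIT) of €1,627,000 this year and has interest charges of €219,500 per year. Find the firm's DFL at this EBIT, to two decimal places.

Annual interest charges come to €219,500.00.
DFL = EBIT ÷ (EBIT − I) = €1,627,000 ÷ (€1,627,000 − €219,500.00) = €1,627,000 ÷ €1,407,500.00 = 1.1560.

1.16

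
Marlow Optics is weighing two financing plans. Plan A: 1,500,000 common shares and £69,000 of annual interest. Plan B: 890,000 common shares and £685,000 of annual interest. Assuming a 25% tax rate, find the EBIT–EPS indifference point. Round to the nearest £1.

Set EPS_A = EPS_B: (EBIT − £69,000)(1 − 0.25) ÷ 1,500,000 = (EBIT − £685,000)(1 − 0.25) ÷ 890,000.
Cancelling (1 − t) and cross-multiplying: 890,000·(EBIT − 69,000) = 1,500,000·(EBIT − 685,000).
Solving, EBIT = (685,000·1,500,000 − 69,000·890,000) / (1,500,000 − 890,000) = 966,090,000,000 / 610,000 = 1,583,754.10.

£1,583,754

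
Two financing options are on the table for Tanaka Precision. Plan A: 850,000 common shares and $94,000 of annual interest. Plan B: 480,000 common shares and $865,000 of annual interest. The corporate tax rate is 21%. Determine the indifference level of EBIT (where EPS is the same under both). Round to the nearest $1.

At indifference, (EBIT − 94,000)(1 − t)/850,000 = (EBIT − 865,000)(1 − t)/480,000.
Cancelling (1 − t) and cross-multiplying: 480,000·(EBIT − 94,000) = 850,000·(EBIT − 865,000).
Solving, EBIT = (865,000·850,000 − 94,000·480,000) / (850,000 − 480,000) = 690,130,000,000 / 370,000 = 1,865,216.22.

$1,865,216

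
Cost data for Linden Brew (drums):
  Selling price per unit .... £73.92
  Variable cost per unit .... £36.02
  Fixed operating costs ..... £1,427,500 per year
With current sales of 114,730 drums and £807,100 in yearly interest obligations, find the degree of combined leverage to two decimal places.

2.06

At 114,730 units, contribution = 114,730 × £37.90 = £4,348,267.00.
EBIT = £4,348,267.00 − £1,427,500 = £2,920,767.00. Interest = £807,100.00.
DOL = £4,348,267.00 ÷ £2,920,767.00 = 1.4887; DFL = £2,920,767.00 ÷ £2,113,667.00 = 1.3818.
Combined leverage = 1.4887 × 1.3818 = 2.0571.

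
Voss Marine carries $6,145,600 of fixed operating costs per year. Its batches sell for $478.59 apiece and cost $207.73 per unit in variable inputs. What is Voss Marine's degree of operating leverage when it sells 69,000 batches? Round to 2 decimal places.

1.49

At 69,000 units, contribution = 69,000 × $270.86 = $18,689,340.00.
Operating income = contribution − fixed costs = $18,689,340.00 − $6,145,600 = $12,543,740.00.
DOL = contribution ÷ EBIT = $18,689,340.00 ÷ $12,543,740.00 = 1.4899.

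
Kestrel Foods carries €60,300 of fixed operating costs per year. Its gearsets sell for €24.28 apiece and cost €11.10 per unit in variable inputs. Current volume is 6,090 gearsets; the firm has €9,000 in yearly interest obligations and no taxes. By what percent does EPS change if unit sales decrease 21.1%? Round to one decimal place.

At 6,090 units, contribution = 6,090 × €13.18 = €80,266.20.
EBIT = €80,266.20 − €60,300 = €19,966.20.
Interest = €9,000.00, so EBIT − I = €10,966.20.
DCL = total CM / (EBIT − I) = €80,266.20 / €10,966.20 = 7.3194.
EPS therefore changes by 7.3194 × (-21.1%) = -154.4%.

-154.4%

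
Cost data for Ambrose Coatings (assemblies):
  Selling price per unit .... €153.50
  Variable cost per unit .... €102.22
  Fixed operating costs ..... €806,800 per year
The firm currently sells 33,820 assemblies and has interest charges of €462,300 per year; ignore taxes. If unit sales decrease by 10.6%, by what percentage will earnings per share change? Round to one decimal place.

Total contribution margin = 33,820 × €51.28 = €1,734,289.60.
EBIT = €1,734,289.60 − €806,800 = €927,489.60.
After interest of €462,300.00, pre-tax earnings = €465,189.60.
DCL = total CM / (EBIT − I) = €1,734,289.60 / €465,189.60 = 3.7281.
%ΔEPS = DCL × %ΔSales = 3.7281 × -10.6% = -39.5%.

-39.5%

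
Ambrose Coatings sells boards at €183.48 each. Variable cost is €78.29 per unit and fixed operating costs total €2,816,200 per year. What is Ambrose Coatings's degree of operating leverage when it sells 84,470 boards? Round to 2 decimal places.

Contribution at this volume is 84,470 × €105.19 = €8,885,399.30.
EBIT = €8,885,399.30 − €2,816,200 = €6,069,199.30.
Degree of operating leverage = €8,885,399.30 / €6,069,199.30 = 1.4640.

1.46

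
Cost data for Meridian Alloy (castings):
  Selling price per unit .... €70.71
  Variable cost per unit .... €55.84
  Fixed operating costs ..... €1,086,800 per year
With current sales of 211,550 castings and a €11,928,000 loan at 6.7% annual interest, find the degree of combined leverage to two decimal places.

2.50

Contribution at this volume is 211,550 × €14.87 = €3,145,748.50.
Operating income = contribution − fixed costs = €3,145,748.50 − €1,086,800 = €2,058,948.50. Interest = €799,176.00, so EBIT − I = €1,259,772.50.
DCL = contribution ÷ (EBIT − I) = €3,145,748.50 ÷ €1,259,772.50 = 2.4971.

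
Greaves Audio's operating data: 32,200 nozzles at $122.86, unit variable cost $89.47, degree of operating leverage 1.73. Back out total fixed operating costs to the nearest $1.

At 32,200 units, contribution = 32,200 × $33.39 = $1,075,158.00.
DOL = contribution / EBIT, so EBIT = $1,075,158.00 / 1.73 = $621,478.61.
Fixed costs = CM − EBIT = $1,075,158.00 − $621,478.61 = $453,679.

$453,679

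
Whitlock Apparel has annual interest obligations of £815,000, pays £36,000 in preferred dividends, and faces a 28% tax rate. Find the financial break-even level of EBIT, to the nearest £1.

£865,000

Grossing the preferred dividend up to pre-tax terms: £36,000 / (1 − 0.28) = £50,000.00.
Financial break-even EBIT = interest + D_p ÷ (1 − t) = £815,000 + £50,000.00 = £865,000.00.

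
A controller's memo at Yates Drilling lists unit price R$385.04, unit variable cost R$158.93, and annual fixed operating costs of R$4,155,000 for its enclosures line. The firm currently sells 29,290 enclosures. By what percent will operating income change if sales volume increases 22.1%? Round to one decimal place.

Contribution at this volume is 29,290 × R$226.11 = R$6,622,761.90.
Operating income = contribution − fixed costs = R$6,622,761.90 − R$4,155,000 = R$2,467,761.90.
Degree of operating leverage = R$6,622,761.90 / R$2,467,761.90 = 2.6837.
So EBIT moves 2.6837 × (+22.1%) = +59.3%.

+59.3%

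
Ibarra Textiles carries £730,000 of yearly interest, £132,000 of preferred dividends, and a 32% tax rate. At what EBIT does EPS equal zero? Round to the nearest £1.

£924,118

Grossing the preferred dividend up to pre-tax terms: £132,000 / (1 − 0.32) = £194,117.65.
Financial break-even EBIT = interest + D_p ÷ (1 − t) = £730,000 + £194,117.65 = £924,117.65.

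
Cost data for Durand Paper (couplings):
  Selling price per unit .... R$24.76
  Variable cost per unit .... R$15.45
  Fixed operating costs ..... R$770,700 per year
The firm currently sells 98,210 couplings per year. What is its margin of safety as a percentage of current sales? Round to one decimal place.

Each unit contributes R$24.76 − R$15.45 = R$9.31. Break-even units = R$770,700 ÷ R$9.31 = 82,781.95; break-even revenue = 82,781.95 × R$24.76 = R$2,049,681.20.
Current sales = 98,210 × R$24.76 = R$2,431,679.60.
Margin of safety = (R$2,431,679.60 − R$2,049,681.20) ÷ R$2,431,679.60 = 15.7%.

15.7%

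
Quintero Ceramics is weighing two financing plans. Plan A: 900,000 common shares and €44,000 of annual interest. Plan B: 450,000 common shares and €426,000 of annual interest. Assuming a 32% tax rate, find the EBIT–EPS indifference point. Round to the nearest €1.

€808,000

At indifference, (EBIT − 44,000)(1 − t)/900,000 = (EBIT − 426,000)(1 − t)/450,000.
Cancelling (1 − t) and cross-multiplying: 450,000·(EBIT − 44,000) = 900,000·(EBIT − 426,000).
Solving, EBIT = (426,000·900,000 − 44,000·450,000) / (900,000 − 450,000) = 363,600,000,000 / 450,000 = 808,000.00.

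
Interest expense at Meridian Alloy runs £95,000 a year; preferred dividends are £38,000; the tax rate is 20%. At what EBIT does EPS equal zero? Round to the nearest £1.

Grossing the preferred dividend up to pre-tax terms: £38,000 / (1 − 0.20) = £47,500.00.
Financial break-even EBIT = interest + D_p ÷ (1 − t) = £95,000 + £47,500.00 = £142,500.00.

£142,500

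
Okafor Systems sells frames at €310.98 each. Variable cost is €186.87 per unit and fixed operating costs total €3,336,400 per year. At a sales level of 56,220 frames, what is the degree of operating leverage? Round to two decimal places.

1.92

Total contribution margin = 56,220 × €124.11 = €6,977,464.20.
EBIT = €6,977,464.20 − €3,336,400 = €3,641,064.20.
Degree of operating leverage = €6,977,464.20 / €3,641,064.20 = 1.9163.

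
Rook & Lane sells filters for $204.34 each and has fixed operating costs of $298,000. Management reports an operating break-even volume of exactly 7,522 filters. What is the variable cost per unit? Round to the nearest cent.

$164.72

At break-even, FC = Q × (P − VC), so P − VC = $298,000 ÷ 7,522 = $39.6171.
Hence VC = price − CM = $204.34 − $39.6171 = $164.72.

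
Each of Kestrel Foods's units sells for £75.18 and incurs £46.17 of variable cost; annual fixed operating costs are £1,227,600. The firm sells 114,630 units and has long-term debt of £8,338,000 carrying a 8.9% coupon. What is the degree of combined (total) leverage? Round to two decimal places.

Total contribution margin = 114,630 × £29.01 = £3,325,416.30.
EBIT = £3,325,416.30 − £1,227,600 = £2,097,816.30. Interest = £742,082.00.
DOL = £3,325,416.30 ÷ £2,097,816.30 = 1.5852; DFL = £2,097,816.30 ÷ £1,355,734.30 = 1.5474.
Combined leverage = 1.5852 × 1.5474 = 2.4529.

2.45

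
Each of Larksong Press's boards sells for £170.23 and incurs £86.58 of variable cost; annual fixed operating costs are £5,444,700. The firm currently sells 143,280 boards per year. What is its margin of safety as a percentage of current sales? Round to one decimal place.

54.6%

Contribution margin per unit = £170.23 − £86.58 = £83.65. Break-even units = £5,444,700 ÷ £83.65 = 65,089.06; break-even revenue = 65,089.06 × £170.23 = £11,080,110.95.
Actual sales revenue = 143,280 × £170.23 = £24,390,554.40.
Margin of safety = (£24,390,554.40 − £11,080,110.95) ÷ £24,390,554.40 = 54.6%.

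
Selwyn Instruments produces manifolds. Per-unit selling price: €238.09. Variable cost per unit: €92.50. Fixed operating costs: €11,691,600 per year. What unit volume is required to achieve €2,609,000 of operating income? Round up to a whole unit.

Contribution margin per unit = €238.09 − €92.50 = €145.59.
Need Q such that Q × €145.59 − €11,691,600 = €2,609,000, i.e. Q = €14,300,600 / €145.59 = 98,225.15 → 98,226.

98,226 manifolds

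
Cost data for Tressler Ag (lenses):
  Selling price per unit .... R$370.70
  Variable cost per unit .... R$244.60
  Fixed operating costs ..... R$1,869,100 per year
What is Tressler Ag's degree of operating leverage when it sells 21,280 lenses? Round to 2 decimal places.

Total contribution margin = 21,280 × R$126.10 = R$2,683,408.00.
EBIT = R$2,683,408.00 − R$1,869,100 = R$814,308.00.
So DOL = total CM / EBIT = R$2,683,408.00 / R$814,308.00 = 3.2953.

3.30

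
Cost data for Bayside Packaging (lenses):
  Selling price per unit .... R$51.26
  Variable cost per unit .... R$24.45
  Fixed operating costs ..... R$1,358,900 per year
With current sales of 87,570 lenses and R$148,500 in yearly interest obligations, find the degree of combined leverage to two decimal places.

At 87,570 units, contribution = 87,570 × R$26.81 = R$2,347,751.70.
Subtracting fixed costs: EBIT = R$2,347,751.70 − R$1,358,900 = R$988,851.70. Interest = R$148,500.00.
DOL = R$2,347,751.70 ÷ R$988,851.70 = 2.3742; DFL = R$988,851.70 ÷ R$840,351.70 = 1.1767.
DCL = DOL × DFL = 2.3742 × 1.1767 = 2.7937.

2.79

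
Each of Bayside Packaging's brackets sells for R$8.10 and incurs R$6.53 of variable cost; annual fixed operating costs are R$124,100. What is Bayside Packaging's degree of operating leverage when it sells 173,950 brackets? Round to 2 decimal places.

Contribution at this volume is 173,950 × R$1.57 = R$273,101.50.
Subtracting fixed costs: EBIT = R$273,101.50 − R$124,100 = R$149,001.50.
DOL = contribution ÷ EBIT = R$273,101.50 ÷ R$149,001.50 = 1.8329.

1.83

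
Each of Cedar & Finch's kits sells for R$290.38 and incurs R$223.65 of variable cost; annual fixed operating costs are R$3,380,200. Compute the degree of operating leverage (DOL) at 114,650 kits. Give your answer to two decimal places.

1.79

Total contribution margin = 114,650 × R$66.73 = R$7,650,594.50.
EBIT = R$7,650,594.50 − R$3,380,200 = R$4,270,394.50.
DOL = contribution ÷ EBIT = R$7,650,594.50 ÷ R$4,270,394.50 = 1.7915.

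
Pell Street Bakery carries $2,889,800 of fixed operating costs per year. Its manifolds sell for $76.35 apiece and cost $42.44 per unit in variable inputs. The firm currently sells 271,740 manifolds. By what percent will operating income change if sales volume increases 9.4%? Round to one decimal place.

+13.7%

At 271,740 units, contribution = 271,740 × $33.91 = $9,214,703.40.
EBIT = $9,214,703.40 − $2,889,800 = $6,324,903.40.
So DOL = total CM / EBIT = $9,214,703.40 / $6,324,903.40 = 1.4569.
So EBIT moves 1.4569 × (+9.4%) = +13.7%.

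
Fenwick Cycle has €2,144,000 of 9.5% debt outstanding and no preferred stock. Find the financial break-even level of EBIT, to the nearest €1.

Annual interest = 9.5% × €2,144,000 = €203,680.00.
With no preferred dividends, EPS = 0 when EBIT exactly covers interest, so the financial break-even EBIT is €203,680.00.

€203,680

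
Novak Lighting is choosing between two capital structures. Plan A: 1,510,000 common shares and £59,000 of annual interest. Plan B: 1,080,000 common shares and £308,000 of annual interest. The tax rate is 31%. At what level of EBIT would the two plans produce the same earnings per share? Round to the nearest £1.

£933,395

At indifference, (EBIT − 59,000)(1 − t)/1,510,000 = (EBIT − 308,000)(1 − t)/1,080,000.
The (1 − t) factor cancels: (EBIT − 59,000) × 1,080,000 = (EBIT − 308,000) × 1,510,000.
Solving, EBIT = (308,000·1,510,000 − 59,000·1,080,000) / (1,510,000 − 1,080,000) = 401,360,000,000 / 430,000 = 933,395.35.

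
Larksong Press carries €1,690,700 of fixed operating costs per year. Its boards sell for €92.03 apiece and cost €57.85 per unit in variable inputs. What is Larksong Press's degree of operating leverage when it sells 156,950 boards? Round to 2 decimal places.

1.46

Total contribution margin = 156,950 × €34.18 = €5,364,551.00.
EBIT = €5,364,551.00 − €1,690,700 = €3,673,851.00.
So DOL = total CM / EBIT = €5,364,551.00 / €3,673,851.00 = 1.4602.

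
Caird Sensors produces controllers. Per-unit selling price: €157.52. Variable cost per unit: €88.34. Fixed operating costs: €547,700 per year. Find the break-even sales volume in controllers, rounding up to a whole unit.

7,918 controllers

Each unit contributes €157.52 − €88.34 = €69.18.
Break-even Q = €547,700 / €69.18 = 7,917.03 → 7,918 controllers.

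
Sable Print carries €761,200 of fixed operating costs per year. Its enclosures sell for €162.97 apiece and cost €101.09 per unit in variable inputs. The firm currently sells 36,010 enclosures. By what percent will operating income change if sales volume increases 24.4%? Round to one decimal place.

+37.1%

Contribution at this volume is 36,010 × €61.88 = €2,228,298.80.
Operating income = contribution − fixed costs = €2,228,298.80 − €761,200 = €1,467,098.80.
Degree of operating leverage = €2,228,298.80 / €1,467,098.80 = 1.5188.
%ΔEBIT = DOL × %ΔSales = 1.5188 × +24.4% = +37.1%.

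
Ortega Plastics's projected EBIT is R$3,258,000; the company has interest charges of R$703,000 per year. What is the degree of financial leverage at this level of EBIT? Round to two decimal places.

Annual interest charges come to R$703,000.00.
DFL = EBIT ÷ (EBIT − I) = R$3,258,000 ÷ (R$3,258,000 − R$703,000.00) = R$3,258,000 ÷ R$2,555,000.00 = 1.2751.

1.28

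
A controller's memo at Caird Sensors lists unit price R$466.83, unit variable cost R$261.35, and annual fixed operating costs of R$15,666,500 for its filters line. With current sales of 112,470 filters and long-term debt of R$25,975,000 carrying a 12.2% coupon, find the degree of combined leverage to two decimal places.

5.41

At 112,470 units, contribution = 112,470 × R$205.48 = R$23,110,335.60.
EBIT = R$23,110,335.60 − R$15,666,500 = R$7,443,835.60. Interest = R$3,168,950.00, so EBIT − I = R$4,274,885.60.
Degree of total leverage = total CM / (EBIT − interest) = R$23,110,335.60 / R$4,274,885.60 = 5.4061.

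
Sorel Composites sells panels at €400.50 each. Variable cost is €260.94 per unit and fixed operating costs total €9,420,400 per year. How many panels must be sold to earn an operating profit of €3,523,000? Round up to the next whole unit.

Contribution margin per unit = €400.50 − €260.94 = €139.56.
Units = (FC + target) / CM = (€9,420,400 + €3,523,000) / €139.56 = 92,744.34, so 92,745 panels.

92,745 panels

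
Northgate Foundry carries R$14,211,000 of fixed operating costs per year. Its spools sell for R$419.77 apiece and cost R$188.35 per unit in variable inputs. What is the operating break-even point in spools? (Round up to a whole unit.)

Contribution margin per unit = R$419.77 − R$188.35 = R$231.42.
Break-even Q = R$14,211,000 / R$231.42 = 61,407.83 → 61,408 spools.

61,408 spools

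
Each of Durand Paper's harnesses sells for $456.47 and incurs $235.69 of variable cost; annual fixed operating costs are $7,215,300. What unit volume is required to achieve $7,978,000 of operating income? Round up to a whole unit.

Each unit contributes $456.47 − $235.69 = $220.78.
Need Q such that Q × $220.78 − $7,215,300 = $7,978,000, i.e. Q = $15,193,300 / $220.78 = 68,816.47 → 68,817.

68,817 harnesses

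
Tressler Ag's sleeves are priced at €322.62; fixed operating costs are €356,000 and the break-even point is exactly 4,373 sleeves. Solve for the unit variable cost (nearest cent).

At break-even, FC = Q × (P − VC), so P − VC = €356,000 ÷ 4,373 = €81.4086.
Hence VC = price − CM = €322.62 − €81.4086 = €241.21.

€241.21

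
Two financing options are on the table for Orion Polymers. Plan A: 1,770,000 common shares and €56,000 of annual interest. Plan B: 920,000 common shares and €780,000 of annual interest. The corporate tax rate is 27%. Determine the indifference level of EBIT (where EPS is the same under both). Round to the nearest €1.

At indifference, (EBIT − 56,000)(1 − t)/1,770,000 = (EBIT − 780,000)(1 − t)/920,000.
Cancelling (1 − t) and cross-multiplying: 920,000·(EBIT − 56,000) = 1,770,000·(EBIT − 780,000).
EBIT × (1,770,000 − 920,000) = 780,000 × 1,770,000 − 56,000 × 920,000 = 1,329,080,000,000, so EBIT = 1,329,080,000,000 ÷ 850,000 = 1,563,623.53.

€1,563,624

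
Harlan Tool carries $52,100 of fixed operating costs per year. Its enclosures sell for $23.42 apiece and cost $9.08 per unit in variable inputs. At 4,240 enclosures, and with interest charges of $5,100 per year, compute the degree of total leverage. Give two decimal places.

Total contribution margin = 4,240 × $14.34 = $60,801.60.
EBIT = $60,801.60 − $52,100 = $8,701.60. Interest = $5,100.00, so EBIT − I = $3,601.60.
DCL = contribution ÷ (EBIT − I) = $60,801.60 ÷ $3,601.60 = 16.8818.

16.88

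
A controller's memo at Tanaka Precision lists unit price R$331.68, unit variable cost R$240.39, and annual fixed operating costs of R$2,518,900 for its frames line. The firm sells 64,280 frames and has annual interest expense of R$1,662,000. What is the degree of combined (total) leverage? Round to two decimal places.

Contribution at this volume is 64,280 × R$91.29 = R$5,868,121.20.
EBIT = R$5,868,121.20 − R$2,518,900 = R$3,349,221.20. Interest = R$1,662,000.00.
DOL = R$5,868,121.20 ÷ R$3,349,221.20 = 1.7521; DFL = R$3,349,221.20 ÷ R$1,687,221.20 = 1.9851.
Combined leverage = 1.7521 × 1.9851 = 3.4781.

3.48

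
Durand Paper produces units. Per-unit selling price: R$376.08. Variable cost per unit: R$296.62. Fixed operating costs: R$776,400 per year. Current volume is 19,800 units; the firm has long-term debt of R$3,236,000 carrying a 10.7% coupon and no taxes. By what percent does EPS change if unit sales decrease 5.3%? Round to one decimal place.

-18.5%

At 19,800 units, contribution = 19,800 × R$79.46 = R$1,573,308.00.
Subtracting fixed costs: EBIT = R$1,573,308.00 − R$776,400 = R$796,908.00.
Interest = R$346,252.00, so EBIT − I = R$450,656.00.
Degree of combined leverage = contribution ÷ (EBIT − I) = R$1,573,308.00 ÷ R$450,656.00 = 3.4912.
%ΔEPS = DCL × %ΔSales = 3.4912 × -5.3% = -18.5%.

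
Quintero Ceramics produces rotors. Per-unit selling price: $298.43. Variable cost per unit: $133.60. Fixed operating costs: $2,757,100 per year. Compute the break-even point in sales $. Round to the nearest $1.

$4,991,818

Contribution margin per unit = $298.43 − $133.60 = $164.83, a CM ratio of $164.83 ÷ $298.43 = 0.5523.
Break-even revenue = fixed costs × price ÷ CM = $2,757,100 × $298.43 ÷ $164.83 = $4,991,818.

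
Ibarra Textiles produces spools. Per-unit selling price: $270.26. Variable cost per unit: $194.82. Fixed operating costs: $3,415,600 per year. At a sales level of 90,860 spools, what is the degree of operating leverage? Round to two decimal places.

1.99

Contribution at this volume is 90,860 × $75.44 = $6,854,478.40.
Operating income = contribution − fixed costs = $6,854,478.40 − $3,415,600 = $3,438,878.40.
Degree of operating leverage = $6,854,478.40 / $3,438,878.40 = 1.9932.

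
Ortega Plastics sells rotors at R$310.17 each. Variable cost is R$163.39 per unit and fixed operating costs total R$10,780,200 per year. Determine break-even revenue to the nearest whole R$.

R$22,780,315

CM per unit = R$310.17 − R$163.39 = R$146.78; CM ratio = R$146.78 / R$310.17 = 0.4732.
Break-even revenue = fixed costs × price ÷ CM = R$10,780,200 × R$310.17 ÷ R$146.78 = R$22,780,315.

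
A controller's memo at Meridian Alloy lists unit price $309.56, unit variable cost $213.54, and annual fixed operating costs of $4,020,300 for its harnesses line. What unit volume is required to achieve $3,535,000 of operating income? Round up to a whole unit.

Each unit contributes $309.56 − $213.54 = $96.02.
Required volume = (fixed costs + target profit) ÷ CM = ($4,020,300 + $3,535,000) ÷ $96.02 = 78,684.65, so 78,685 harnesses.

78,685 harnesses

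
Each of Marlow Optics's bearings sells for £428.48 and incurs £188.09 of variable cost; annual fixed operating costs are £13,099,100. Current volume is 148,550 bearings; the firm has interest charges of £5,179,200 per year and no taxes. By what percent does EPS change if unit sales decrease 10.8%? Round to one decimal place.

Contribution at this volume is 148,550 × £240.39 = £35,709,934.50.
EBIT = £35,709,934.50 − £13,099,100 = £22,610,834.50.
After interest of £5,179,200.00, pre-tax earnings = £17,431,634.50.
DCL = total CM / (EBIT − I) = £35,709,934.50 / £17,431,634.50 = 2.0486.
EPS therefore changes by 2.0486 × (-10.8%) = -22.1%.

-22.1%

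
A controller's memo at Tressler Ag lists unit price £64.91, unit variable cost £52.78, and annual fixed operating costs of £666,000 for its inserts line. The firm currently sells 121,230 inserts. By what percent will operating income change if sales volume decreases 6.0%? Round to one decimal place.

-11.0%

At 121,230 units, contribution = 121,230 × £12.13 = £1,470,519.90.
Subtracting fixed costs: EBIT = £1,470,519.90 − £666,000 = £804,519.90.
So DOL = total CM / EBIT = £1,470,519.90 / £804,519.90 = 1.8278.
Operating income changes by 1.8278 × -6.0% = -11.0%.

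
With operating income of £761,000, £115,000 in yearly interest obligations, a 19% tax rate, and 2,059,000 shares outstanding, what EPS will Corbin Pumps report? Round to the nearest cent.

Pre-tax income = £761,000 − £115,000.00 = £646,000.00.
After tax at 19%: net income = £646,000.00 × 0.81 = £523,260.00.
Per share: £523,260.00 / 2,059,000 shares = £0.25.

£0.25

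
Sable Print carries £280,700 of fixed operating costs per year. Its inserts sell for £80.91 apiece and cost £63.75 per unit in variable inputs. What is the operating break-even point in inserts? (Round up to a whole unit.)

16,358 inserts

Each unit contributes £80.91 − £63.75 = £17.16.
Break-even Q = £280,700 / £17.16 = 16,357.81 → 16,358 inserts.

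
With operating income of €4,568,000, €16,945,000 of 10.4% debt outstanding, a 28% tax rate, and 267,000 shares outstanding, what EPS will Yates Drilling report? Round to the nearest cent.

Pre-tax income = €4,568,000 − €1,762,280.00 = €2,805,720.00.
After tax at 28%: net income = €2,805,720.00 × 0.72 = €2,020,118.40.
Per share: €2,020,118.40 / 267,000 shares = €7.57.

€7.57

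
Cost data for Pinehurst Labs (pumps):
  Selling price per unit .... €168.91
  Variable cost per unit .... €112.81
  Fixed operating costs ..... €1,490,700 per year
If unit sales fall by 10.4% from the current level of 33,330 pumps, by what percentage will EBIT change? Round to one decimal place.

Total contribution margin = 33,330 × €56.10 = €1,869,813.00.
Operating income = contribution − fixed costs = €1,869,813.00 − €1,490,700 = €379,113.00.
Degree of operating leverage = €1,869,813.00 / €379,113.00 = 4.9321.
Operating income changes by 4.9321 × -10.4% = -51.3%.

-51.3%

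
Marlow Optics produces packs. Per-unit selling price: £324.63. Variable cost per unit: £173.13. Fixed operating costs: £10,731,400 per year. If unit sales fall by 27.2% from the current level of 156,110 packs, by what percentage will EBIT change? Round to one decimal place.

-49.8%

At 156,110 units, contribution = 156,110 × £151.50 = £23,650,665.00.
Subtracting fixed costs: EBIT = £23,650,665.00 − £10,731,400 = £12,919,265.00.
Degree of operating leverage = £23,650,665.00 / £12,919,265.00 = 1.8307.
Operating income changes by 1.8307 × -27.2% = -49.8%.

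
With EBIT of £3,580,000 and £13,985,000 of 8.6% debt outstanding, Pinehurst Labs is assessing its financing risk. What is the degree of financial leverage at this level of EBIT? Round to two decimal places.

Annual interest charges come to £1,202,710.00.
Degree of financial leverage = EBIT / (EBIT − interest) = £3,580,000 / £2,377,290.00 = 1.5059.

1.51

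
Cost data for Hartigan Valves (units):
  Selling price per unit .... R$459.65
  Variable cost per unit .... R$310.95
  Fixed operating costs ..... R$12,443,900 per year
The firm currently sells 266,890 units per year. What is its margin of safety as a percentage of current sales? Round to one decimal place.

68.6%

Each unit contributes R$459.65 − R$310.95 = R$148.70. Break-even units = R$12,443,900 ÷ R$148.70 = 83,684.60; break-even revenue = 83,684.60 × R$459.65 = R$38,465,626.33.
Actual sales revenue = 266,890 × R$459.65 = R$122,675,988.50.
Margin of safety = (R$122,675,988.50 − R$38,465,626.33) ÷ R$122,675,988.50 = 68.6%.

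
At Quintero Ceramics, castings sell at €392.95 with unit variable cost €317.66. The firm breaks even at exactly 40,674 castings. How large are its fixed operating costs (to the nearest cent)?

€3,062,345.46

Unit CM = price − variable cost = €392.95 − €317.66 = €75.29.
Since BE = FC / CM, FC = 40,674 × €75.29 = €3,062,345.46.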